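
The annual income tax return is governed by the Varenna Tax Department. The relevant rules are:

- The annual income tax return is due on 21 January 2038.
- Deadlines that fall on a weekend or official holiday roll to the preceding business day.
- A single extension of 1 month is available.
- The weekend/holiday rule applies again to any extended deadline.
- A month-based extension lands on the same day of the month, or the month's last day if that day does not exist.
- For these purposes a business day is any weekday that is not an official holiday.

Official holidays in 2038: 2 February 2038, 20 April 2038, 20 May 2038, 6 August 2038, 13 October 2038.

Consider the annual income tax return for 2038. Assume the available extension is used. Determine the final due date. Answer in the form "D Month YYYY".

Start from the fixed due date, 21 January 2038.
21 January 2038 (Thursday) is already a business day.
The 1 month extension carries 21 January 2038 to 21 February 2038.
Because 21 February 2038 is a Sunday, the deadline becomes 19 February 2038 (Friday).
Deadline: 19 February 2038.

19 February 2038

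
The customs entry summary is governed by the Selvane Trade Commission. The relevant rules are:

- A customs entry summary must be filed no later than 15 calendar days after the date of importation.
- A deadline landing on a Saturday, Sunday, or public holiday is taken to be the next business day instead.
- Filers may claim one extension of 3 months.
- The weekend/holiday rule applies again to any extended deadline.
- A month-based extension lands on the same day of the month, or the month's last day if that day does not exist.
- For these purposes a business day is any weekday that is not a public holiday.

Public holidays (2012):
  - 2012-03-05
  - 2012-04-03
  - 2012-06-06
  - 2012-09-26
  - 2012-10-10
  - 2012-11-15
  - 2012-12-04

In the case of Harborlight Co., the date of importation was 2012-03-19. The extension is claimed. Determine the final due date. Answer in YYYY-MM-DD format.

2012-07-04

From 2012-03-19, 15 calendar days later is 2012-04-03.
2012-04-03 is a listed holiday, so it moves to the next business day, 2012-04-04 (Wednesday).
The 3 months extension carries 2012-04-04 to 2012-07-04.
2012-07-04 falls on a Wednesday, which is a business day, so no adjustment is needed.
The final due date is 2012-07-04.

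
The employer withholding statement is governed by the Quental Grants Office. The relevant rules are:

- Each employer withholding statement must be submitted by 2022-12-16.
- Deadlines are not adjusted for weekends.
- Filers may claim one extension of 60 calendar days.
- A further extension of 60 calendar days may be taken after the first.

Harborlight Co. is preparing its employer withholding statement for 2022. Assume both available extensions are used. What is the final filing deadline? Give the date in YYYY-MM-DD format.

2023-04-15

The stated deadline is 2022-12-16.
2022-12-16 falls on a Friday. The rules make no weekend/holiday allowance, so it remains 2022-12-16.
The 60-calendar-day extension moves the deadline from 2022-12-16 to 2023-02-14.
2023-02-14 is a Tuesday; no weekend or holiday adjustment applies.
With the 60-day extension, 2023-02-14 becomes 2023-04-15.
No adjustment is made for weekends or holidays, so 2023-04-15 stands.
Deadline: 2023-04-15.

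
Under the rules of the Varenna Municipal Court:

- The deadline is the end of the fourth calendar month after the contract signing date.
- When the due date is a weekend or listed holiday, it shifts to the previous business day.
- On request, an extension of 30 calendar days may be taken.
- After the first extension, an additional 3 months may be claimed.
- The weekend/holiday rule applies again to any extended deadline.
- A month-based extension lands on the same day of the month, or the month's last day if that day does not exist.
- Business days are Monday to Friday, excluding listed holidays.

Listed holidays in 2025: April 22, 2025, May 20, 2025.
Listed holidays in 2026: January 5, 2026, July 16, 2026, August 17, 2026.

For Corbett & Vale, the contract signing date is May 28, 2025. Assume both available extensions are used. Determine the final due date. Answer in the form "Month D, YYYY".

4 months after May 28, 2025 is September 2025; that month ends on September 30, 2025.
September 30, 2025 falls on a Tuesday, which is a business day, so no adjustment is needed.
Applying the 30-calendar-day extension: September 30, 2025 + 30 days = October 30, 2025.
October 30, 2025 is a Thursday and not a listed holiday, so it stands.
Applying the 3 months extension: 3 months after October 30, 2025 is January 30, 2026.
Since January 30, 2026 is a Friday and not a holiday, the date is unchanged.
Final deadline: January 30, 2026.

January 30, 2026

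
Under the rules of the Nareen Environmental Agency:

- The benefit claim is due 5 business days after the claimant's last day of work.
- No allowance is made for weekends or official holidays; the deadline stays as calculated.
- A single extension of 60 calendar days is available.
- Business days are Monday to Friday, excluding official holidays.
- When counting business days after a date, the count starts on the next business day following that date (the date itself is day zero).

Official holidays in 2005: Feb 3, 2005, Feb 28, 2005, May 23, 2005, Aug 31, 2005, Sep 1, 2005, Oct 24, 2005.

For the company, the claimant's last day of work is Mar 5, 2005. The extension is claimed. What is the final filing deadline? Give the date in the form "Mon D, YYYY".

May 10, 2005

5 business days after Mar 5, 2005, excluding weekends and holidays, is Mar 11, 2005.
Mar 11, 2005 is a Friday; no weekend or holiday adjustment applies.
The 60-calendar-day extension moves the deadline from Mar 11, 2005 to May 10, 2005.
May 10, 2005 falls on a Tuesday. The rules make no weekend/holiday allowance, so it remains May 10, 2005.
So the filing is due May 10, 2005.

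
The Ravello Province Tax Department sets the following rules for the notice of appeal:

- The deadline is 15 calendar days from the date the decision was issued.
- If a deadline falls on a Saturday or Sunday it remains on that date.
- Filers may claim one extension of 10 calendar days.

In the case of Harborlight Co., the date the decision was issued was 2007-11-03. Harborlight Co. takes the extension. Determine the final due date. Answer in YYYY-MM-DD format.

2007-11-28

Trigger date 2007-11-03 + 15 calendar days = 2007-11-18.
No adjustment is made for weekends or holidays, so 2007-11-18 stands.
With the 10-day extension, 2007-11-18 becomes 2007-11-28.
2007-11-28 is a Wednesday; no weekend or holiday adjustment applies.
So the filing is due 2007-11-28.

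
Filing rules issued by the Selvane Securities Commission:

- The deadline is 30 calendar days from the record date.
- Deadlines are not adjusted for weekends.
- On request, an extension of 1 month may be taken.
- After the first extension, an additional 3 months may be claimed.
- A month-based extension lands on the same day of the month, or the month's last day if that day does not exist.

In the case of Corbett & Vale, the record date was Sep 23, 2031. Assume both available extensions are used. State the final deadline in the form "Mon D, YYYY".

Feb 23, 2032

Trigger date Sep 23, 2031 + 30 calendar days = Oct 23, 2031.
No adjustment is made for weekends or holidays, so Oct 23, 2031 stands.
The 1 month extension carries Oct 23, 2031 to Nov 23, 2031.
No adjustment is made for weekends or holidays, so Nov 23, 2031 stands.
Add 3 months to Nov 23, 2031: Feb 23, 2032.
No adjustment is made for weekends or holidays, so Feb 23, 2032 stands.
So the filing is due Feb 23, 2032.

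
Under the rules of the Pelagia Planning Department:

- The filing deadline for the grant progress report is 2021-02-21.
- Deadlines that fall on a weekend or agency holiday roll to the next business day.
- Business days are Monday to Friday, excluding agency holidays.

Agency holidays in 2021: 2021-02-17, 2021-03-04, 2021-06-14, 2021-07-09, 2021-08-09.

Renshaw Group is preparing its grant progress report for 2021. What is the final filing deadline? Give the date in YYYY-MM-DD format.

Start from the fixed due date, 2021-02-21.
Because 2021-02-21 is a Sunday, the deadline becomes 2021-02-22 (Monday).
Deadline: 2021-02-22.

2021-02-22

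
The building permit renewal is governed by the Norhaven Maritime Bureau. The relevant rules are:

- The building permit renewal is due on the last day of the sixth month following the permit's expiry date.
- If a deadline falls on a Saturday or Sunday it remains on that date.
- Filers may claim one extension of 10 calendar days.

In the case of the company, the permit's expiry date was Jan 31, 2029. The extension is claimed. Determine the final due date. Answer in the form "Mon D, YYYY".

6 months after Jan 31, 2029 falls in July 2029; the last day of that month is Jul 31, 2029.
Jul 31, 2029 falls on a Tuesday. The rules make no weekend/holiday allowance, so it remains Jul 31, 2029.
With the 10-day extension, Jul 31, 2029 becomes Aug 10, 2029.
No adjustment is made for weekends or holidays, so Aug 10, 2029 stands.
Final deadline: Aug 10, 2029.

Aug 10, 2029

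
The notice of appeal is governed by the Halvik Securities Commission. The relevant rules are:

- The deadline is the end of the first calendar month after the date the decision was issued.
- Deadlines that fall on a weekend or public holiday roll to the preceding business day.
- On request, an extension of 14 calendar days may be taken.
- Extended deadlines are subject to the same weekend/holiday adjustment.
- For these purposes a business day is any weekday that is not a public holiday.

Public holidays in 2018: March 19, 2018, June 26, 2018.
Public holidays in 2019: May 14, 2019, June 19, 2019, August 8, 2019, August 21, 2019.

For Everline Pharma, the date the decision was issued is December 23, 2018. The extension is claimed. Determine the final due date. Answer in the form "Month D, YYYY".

The first month after December 23, 2018 is January 2019, whose last day is January 31, 2019.
January 31, 2019 falls on a Thursday, which is a business day, so no adjustment is needed.
With the 14-day extension, January 31, 2019 becomes February 14, 2019.
February 14, 2019 falls on a Thursday, which is a business day, so no adjustment is needed.
Final deadline: February 14, 2019.

February 14, 2019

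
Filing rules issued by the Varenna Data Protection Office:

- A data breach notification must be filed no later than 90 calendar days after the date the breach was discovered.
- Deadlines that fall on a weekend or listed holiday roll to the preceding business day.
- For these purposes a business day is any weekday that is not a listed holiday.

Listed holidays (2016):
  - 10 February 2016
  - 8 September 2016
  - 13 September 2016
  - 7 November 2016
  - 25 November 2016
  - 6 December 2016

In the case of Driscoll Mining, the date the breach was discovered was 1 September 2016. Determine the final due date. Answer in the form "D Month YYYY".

30 November 2016

90 calendar days after 1 September 2016 is 30 November 2016.
30 November 2016 (Wednesday) is already a business day.
The final due date is 30 November 2016.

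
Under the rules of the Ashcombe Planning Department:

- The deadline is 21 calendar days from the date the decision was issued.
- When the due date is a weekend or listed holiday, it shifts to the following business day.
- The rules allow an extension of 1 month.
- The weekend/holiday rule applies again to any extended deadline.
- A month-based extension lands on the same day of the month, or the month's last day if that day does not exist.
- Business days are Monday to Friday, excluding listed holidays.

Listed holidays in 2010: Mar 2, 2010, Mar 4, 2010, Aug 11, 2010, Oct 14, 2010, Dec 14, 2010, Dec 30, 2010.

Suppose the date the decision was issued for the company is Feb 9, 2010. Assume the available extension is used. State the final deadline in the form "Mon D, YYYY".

Adding 21 calendar days to Feb 9, 2010 gives Mar 2, 2010.
Mar 2, 2010 is a listed holiday, so it moves to the next business day, Mar 3, 2010 (Wednesday).
Applying the 1 month extension: 1 month after Mar 3, 2010 is Apr 3, 2010.
Because Apr 3, 2010 is a Saturday, the deadline becomes Apr 5, 2010 (Monday).
The final due date is Apr 5, 2010.

Apr 5, 2010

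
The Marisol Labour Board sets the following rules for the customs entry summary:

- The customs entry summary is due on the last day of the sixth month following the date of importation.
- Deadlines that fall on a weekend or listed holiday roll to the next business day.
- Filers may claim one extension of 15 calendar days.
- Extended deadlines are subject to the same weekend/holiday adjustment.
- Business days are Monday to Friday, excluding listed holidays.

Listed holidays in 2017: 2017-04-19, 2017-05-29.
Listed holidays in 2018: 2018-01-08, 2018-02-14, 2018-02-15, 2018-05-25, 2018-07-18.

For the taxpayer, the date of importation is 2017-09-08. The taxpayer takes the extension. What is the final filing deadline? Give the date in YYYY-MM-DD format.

The sixth month after 2017-09-08 is March 2018, whose last day is 2018-03-31.
2018-03-31 falls on a Saturday. Rolling to the next business day gives 2018-04-02, a Monday.
With the 15-day extension, 2018-04-02 becomes 2018-04-17.
2018-04-17 falls on a Tuesday, which is a business day, so no adjustment is needed.
So the filing is due 2018-04-17.

2018-04-17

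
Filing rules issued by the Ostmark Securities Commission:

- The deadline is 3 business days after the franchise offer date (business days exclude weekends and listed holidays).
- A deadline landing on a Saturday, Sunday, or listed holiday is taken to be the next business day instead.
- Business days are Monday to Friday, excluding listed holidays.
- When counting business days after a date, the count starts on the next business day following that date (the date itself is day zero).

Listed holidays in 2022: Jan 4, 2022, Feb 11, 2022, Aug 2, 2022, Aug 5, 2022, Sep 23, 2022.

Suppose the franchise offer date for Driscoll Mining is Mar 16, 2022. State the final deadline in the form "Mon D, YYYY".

Mar 21, 2022

Starting the day after Mar 16, 2022 and counting 3 business days lands on Mar 21, 2022.
Mar 21, 2022 falls on a Monday, which is a business day, so no adjustment is needed.
So the filing is due Mar 21, 2022.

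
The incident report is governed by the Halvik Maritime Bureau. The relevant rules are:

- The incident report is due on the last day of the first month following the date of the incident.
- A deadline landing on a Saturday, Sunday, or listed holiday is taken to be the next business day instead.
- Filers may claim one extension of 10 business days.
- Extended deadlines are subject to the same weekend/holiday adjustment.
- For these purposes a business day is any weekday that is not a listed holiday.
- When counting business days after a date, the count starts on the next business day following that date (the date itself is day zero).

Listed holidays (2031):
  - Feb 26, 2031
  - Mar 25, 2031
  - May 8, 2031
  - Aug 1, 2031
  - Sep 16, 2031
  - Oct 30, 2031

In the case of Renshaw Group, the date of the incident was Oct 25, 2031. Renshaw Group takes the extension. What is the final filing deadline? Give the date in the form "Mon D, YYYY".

1 month after Oct 25, 2031 falls in November 2031; the last day of that month is Nov 30, 2031.
Nov 30, 2031 falls on a Sunday. Rolling to the next business day gives Dec 1, 2031, a Monday.
Applying the 10-business-day extension: 10 business days after Dec 1, 2031 is Dec 15, 2031.
Dec 15, 2031 (Monday) is already a business day.
So the filing is due Dec 15, 2031.

Dec 15, 2031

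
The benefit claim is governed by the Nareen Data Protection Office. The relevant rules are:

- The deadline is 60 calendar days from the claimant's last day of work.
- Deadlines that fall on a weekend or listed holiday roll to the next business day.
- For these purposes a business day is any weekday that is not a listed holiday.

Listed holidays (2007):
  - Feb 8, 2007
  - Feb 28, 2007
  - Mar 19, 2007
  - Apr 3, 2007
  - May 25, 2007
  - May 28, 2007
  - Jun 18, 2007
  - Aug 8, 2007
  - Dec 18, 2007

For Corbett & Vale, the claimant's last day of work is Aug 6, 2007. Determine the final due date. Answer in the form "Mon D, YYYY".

Adding 60 calendar days to Aug 6, 2007 gives Oct 5, 2007.
Oct 5, 2007 falls on a Friday, which is a business day, so no adjustment is needed.
Deadline: Oct 5, 2007.

Oct 5, 2007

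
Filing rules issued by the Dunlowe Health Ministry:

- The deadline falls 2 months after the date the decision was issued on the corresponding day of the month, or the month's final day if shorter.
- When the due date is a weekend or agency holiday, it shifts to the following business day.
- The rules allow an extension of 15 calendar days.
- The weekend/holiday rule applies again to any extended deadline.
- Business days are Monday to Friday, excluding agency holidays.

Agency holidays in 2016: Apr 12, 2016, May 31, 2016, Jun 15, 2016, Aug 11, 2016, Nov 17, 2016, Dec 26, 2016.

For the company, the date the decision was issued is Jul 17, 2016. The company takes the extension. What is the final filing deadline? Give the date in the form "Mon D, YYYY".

Moving 2 months forward from Jul 17, 2016 on the corresponding day gives Sep 17, 2016.
Because Sep 17, 2016 is a Saturday, the deadline becomes Sep 19, 2016 (Monday).
Add the 15 calendar-day extension to Sep 19, 2016: Oct 4, 2016.
Oct 4, 2016 is a Tuesday and not a listed holiday, so it stands.
The final due date is Oct 4, 2016.

Oct 4, 2016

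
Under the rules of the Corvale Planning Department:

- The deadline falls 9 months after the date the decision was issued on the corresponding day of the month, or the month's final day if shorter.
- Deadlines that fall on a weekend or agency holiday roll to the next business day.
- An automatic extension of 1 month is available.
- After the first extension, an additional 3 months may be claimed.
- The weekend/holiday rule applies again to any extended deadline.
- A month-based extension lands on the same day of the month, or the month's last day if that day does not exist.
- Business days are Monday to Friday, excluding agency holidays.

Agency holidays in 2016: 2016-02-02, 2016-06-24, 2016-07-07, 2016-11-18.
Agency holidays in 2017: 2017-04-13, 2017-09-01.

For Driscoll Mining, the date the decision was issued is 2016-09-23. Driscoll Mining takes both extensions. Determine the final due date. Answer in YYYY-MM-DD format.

9 months from 2016-09-23 is 2017-06-23.
2017-06-23 (Friday) is already a business day.
Add 1 month to 2017-06-23: 2017-07-23.
2017-07-23 falls on a Sunday. Rolling to the next business day gives 2017-07-24, a Monday.
Add 3 months to 2017-07-24: 2017-10-24.
2017-10-24 falls on a Tuesday, which is a business day, so no adjustment is needed.
The final due date is 2017-10-24.

2017-10-24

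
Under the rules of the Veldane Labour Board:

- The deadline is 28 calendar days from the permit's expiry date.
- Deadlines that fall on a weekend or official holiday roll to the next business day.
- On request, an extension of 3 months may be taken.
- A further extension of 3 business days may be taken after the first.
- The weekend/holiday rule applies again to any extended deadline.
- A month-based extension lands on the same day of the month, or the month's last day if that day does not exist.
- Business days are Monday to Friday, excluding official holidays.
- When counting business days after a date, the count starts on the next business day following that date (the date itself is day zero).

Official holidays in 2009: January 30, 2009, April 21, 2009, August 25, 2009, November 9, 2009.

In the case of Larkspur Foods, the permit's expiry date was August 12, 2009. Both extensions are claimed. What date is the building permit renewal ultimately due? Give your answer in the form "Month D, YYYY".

From August 12, 2009, 28 calendar days later is September 9, 2009.
Since September 9, 2009 is a Wednesday and not a holiday, the date is unchanged.
Add 3 months to September 9, 2009: December 9, 2009.
Since December 9, 2009 is a Wednesday and not a holiday, the date is unchanged.
Counting 3 further business days from December 9, 2009 reaches December 14, 2009.
December 14, 2009 (Monday) is already a business day.
The final due date is December 14, 2009.

December 14, 2009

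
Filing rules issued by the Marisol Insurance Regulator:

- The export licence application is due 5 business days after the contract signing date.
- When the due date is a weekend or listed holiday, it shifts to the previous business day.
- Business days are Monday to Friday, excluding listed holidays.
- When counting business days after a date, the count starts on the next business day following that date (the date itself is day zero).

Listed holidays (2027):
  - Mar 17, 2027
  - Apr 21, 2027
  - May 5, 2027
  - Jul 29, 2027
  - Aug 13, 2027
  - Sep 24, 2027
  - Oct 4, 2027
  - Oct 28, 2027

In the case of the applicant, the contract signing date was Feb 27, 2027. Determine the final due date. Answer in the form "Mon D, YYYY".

Counting 5 business days after Feb 27, 2027 (skipping weekends and listed holidays) reaches Mar 5, 2027.
Mar 5, 2027 is a Friday and not a listed holiday, so it stands.
Final deadline: Mar 5, 2027.

Mar 5, 2027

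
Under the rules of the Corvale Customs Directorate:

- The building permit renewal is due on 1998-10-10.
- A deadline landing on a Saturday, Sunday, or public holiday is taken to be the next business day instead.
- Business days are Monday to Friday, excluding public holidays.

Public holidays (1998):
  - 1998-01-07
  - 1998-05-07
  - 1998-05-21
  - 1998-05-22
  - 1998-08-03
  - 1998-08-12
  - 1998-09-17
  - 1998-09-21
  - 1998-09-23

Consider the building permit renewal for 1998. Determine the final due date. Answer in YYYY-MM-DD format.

1998-10-12

Start from the fixed due date, 1998-10-10.
Because 1998-10-10 is a Saturday, the deadline becomes 1998-10-12 (Monday).
So the filing is due 1998-10-12.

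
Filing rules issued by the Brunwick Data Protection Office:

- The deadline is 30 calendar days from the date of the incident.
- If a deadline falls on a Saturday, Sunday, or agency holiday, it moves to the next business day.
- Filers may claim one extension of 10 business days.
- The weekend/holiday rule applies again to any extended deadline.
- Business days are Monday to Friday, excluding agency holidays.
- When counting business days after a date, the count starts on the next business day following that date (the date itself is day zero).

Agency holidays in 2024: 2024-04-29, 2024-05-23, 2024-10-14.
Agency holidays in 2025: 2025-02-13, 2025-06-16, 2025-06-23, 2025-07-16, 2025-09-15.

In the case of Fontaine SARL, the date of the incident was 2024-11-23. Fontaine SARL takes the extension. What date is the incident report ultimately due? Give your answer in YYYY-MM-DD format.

Trigger date 2024-11-23 + 30 calendar days = 2024-12-23.
2024-12-23 is a Monday and not a listed holiday, so it stands.
Applying the 10-business-day extension: 10 business days after 2024-12-23 is 2025-01-06.
2025-01-06 is a Monday and not a listed holiday, so it stands.
So the filing is due 2025-01-06.

2025-01-06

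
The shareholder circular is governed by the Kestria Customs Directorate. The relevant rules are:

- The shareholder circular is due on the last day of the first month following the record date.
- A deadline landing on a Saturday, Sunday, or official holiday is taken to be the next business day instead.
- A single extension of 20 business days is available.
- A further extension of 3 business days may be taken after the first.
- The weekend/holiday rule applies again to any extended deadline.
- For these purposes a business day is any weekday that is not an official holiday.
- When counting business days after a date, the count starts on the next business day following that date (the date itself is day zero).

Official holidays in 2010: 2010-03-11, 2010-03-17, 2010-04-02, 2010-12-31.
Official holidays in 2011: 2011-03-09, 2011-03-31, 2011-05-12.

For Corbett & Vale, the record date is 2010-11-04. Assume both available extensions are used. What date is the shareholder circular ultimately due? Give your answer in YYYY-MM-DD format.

2011-02-03

The first month after 2010-11-04 is December 2010, whose last day is 2010-12-31.
Because 2010-12-31 is a listed holiday, the deadline becomes 2011-01-03 (Monday).
Applying the 20-business-day extension: 20 business days after 2011-01-03 is 2011-01-31.
2011-01-31 falls on a Monday, which is a business day, so no adjustment is needed.
Applying the 3-business-day extension: 3 business days after 2011-01-31 is 2011-02-03.
Since 2011-02-03 is a Thursday and not a holiday, the date is unchanged.
The final due date is 2011-02-03.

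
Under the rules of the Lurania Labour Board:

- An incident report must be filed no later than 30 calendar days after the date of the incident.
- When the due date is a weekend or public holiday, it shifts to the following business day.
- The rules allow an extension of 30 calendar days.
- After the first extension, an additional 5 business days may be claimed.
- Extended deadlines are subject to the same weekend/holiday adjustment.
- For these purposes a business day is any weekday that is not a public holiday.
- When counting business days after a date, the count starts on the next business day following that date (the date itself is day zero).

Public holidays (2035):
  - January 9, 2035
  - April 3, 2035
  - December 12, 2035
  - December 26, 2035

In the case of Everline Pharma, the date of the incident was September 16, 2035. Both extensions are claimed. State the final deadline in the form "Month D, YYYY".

Adding 30 calendar days to September 16, 2035 gives October 16, 2035.
Since October 16, 2035 is a Tuesday and not a holiday, the date is unchanged.
Add the 30 calendar-day extension to October 16, 2035: November 15, 2035.
November 15, 2035 (Thursday) is already a business day.
Counting 5 further business days from November 15, 2035 reaches November 22, 2035.
Since November 22, 2035 is a Thursday and not a holiday, the date is unchanged.
Final deadline: November 22, 2035.

November 22, 2035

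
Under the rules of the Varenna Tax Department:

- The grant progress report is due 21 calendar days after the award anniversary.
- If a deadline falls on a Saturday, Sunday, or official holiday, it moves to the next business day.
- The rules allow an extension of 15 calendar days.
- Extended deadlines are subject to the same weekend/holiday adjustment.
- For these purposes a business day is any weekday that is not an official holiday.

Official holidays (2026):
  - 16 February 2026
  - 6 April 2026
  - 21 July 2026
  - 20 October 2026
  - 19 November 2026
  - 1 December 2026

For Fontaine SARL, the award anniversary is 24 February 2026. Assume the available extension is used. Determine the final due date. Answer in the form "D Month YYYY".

1 April 2026

Trigger date 24 February 2026 + 21 calendar days = 17 March 2026.
17 March 2026 is a Tuesday and not a listed holiday, so it stands.
Applying the 15-calendar-day extension: 17 March 2026 + 15 days = 1 April 2026.
Since 1 April 2026 is a Wednesday and not a holiday, the date is unchanged.
So the filing is due 1 April 2026.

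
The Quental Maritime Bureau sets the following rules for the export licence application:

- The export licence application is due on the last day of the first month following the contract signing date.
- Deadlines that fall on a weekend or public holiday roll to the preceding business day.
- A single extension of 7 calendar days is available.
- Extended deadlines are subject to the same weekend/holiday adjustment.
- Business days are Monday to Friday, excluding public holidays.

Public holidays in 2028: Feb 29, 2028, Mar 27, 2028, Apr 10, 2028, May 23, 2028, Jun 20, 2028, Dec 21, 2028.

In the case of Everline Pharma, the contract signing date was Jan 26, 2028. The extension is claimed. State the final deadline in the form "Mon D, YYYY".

1 month after Jan 26, 2028 is February 2028; that month ends on Feb 29, 2028.
Feb 29, 2028 is a listed holiday, so it moves to the preceding business day, Feb 28, 2028 (Monday).
Add the 7 calendar-day extension to Feb 28, 2028: Mar 6, 2028.
Mar 6, 2028 (Monday) is already a business day.
So the filing is due Mar 6, 2028.

Mar 6, 2028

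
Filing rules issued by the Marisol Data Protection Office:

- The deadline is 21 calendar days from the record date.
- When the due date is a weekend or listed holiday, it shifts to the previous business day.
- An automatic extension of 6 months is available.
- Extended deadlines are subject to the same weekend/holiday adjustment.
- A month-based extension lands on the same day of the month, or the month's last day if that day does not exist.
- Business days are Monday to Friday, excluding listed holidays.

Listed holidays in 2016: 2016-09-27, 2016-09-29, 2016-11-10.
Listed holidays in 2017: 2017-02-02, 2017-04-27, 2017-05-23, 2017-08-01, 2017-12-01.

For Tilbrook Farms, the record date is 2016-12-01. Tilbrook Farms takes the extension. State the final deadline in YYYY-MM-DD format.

2017-06-22

21 calendar days after 2016-12-01 is 2016-12-22.
2016-12-22 is a Thursday and not a listed holiday, so it stands.
Add 6 months to 2016-12-22: 2017-06-22.
2017-06-22 (Thursday) is already a business day.
Final deadline: 2017-06-22.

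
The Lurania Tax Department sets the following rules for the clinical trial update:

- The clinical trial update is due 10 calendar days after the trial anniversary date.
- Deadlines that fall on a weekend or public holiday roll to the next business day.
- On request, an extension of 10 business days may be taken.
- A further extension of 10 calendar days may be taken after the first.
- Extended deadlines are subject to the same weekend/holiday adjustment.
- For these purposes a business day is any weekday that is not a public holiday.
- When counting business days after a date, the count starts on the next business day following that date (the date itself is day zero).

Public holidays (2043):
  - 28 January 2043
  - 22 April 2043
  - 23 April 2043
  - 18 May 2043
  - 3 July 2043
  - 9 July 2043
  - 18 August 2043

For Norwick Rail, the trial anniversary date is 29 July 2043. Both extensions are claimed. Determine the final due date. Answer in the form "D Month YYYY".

Trigger date 29 July 2043 + 10 calendar days = 8 August 2043.
Because 8 August 2043 is a Saturday, the deadline becomes 10 August 2043 (Monday).
Counting 10 further business days from 10 August 2043 reaches 25 August 2043.
25 August 2043 falls on a Tuesday, which is a business day, so no adjustment is needed.
Add the 10 calendar-day extension to 25 August 2043: 4 September 2043.
4 September 2043 (Friday) is already a business day.
Final deadline: 4 September 2043.

4 September 2043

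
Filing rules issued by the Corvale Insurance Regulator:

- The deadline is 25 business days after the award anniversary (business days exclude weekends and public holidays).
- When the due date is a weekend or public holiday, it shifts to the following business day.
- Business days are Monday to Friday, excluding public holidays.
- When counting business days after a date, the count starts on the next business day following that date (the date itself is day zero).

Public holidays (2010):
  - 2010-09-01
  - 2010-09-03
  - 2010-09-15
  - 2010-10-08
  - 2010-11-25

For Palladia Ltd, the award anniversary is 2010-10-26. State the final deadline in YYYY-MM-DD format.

25 business days after 2010-10-26, excluding weekends and holidays, is 2010-12-01.
2010-12-01 falls on a Wednesday, which is a business day, so no adjustment is needed.
Final deadline: 2010-12-01.

2010-12-01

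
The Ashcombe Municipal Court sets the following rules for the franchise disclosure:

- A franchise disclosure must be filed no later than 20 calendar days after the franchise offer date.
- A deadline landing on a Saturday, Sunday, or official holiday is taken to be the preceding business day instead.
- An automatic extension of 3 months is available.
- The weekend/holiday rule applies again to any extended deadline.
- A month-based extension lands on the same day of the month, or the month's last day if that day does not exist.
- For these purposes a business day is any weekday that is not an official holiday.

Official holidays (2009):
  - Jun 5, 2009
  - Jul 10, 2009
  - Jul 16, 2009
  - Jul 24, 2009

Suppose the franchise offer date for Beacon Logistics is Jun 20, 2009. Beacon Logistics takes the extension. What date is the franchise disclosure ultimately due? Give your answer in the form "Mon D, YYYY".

Adding 20 calendar days to Jun 20, 2009 gives Jul 10, 2009.
Jul 10, 2009 falls on a listed holiday. Rolling to the preceding business day gives Jul 9, 2009, a Thursday.
The 3 months extension carries Jul 9, 2009 to Oct 9, 2009.
Since Oct 9, 2009 is a Friday and not a holiday, the date is unchanged.
The final due date is Oct 9, 2009.

Oct 9, 2009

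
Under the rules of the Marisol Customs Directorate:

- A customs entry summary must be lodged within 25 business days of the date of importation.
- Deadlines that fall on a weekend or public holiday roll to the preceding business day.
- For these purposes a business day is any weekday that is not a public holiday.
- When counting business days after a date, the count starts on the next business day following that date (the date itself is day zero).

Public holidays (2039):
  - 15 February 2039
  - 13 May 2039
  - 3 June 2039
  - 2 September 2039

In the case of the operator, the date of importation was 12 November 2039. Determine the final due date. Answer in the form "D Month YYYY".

Starting the day after 12 November 2039 and counting 25 business days lands on 16 December 2039.
16 December 2039 falls on a Friday, which is a business day, so no adjustment is needed.
Final deadline: 16 December 2039.

16 December 2039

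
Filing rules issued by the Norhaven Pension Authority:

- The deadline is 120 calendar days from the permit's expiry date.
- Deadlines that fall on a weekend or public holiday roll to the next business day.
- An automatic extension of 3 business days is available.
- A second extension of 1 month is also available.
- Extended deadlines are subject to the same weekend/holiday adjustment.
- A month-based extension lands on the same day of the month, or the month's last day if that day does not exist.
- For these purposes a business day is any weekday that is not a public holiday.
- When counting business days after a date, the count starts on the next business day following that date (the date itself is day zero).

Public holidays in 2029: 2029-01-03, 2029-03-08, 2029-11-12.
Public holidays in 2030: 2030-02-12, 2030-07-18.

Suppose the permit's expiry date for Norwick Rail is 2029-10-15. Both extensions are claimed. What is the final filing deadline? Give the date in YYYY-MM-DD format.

Trigger date 2029-10-15 + 120 calendar days = 2030-02-12.
2030-02-12 is a listed holiday, so it moves to the next business day, 2030-02-13 (Wednesday).
Applying the 3-business-day extension: 3 business days after 2030-02-13 is 2030-02-18.
2030-02-18 falls on a Monday, which is a business day, so no adjustment is needed.
Add 1 month to 2030-02-18: 2030-03-18.
2030-03-18 (Monday) is already a business day.
Final deadline: 2030-03-18.

2030-03-18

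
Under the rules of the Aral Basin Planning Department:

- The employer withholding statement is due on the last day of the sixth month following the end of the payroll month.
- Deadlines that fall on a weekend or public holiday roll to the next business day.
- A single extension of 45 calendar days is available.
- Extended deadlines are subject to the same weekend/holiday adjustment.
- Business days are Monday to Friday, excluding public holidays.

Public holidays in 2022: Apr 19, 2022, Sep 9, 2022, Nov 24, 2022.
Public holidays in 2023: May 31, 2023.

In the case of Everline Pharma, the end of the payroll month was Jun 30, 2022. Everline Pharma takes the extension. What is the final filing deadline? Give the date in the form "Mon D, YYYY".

6 months after Jun 30, 2022 is December 2022; that month ends on Dec 31, 2022.
Because Dec 31, 2022 is a Saturday, the deadline becomes Jan 2, 2023 (Monday).
The 45-calendar-day extension moves the deadline from Jan 2, 2023 to Feb 16, 2023.
Feb 16, 2023 (Thursday) is already a business day.
Final deadline: Feb 16, 2023.

Feb 16, 2023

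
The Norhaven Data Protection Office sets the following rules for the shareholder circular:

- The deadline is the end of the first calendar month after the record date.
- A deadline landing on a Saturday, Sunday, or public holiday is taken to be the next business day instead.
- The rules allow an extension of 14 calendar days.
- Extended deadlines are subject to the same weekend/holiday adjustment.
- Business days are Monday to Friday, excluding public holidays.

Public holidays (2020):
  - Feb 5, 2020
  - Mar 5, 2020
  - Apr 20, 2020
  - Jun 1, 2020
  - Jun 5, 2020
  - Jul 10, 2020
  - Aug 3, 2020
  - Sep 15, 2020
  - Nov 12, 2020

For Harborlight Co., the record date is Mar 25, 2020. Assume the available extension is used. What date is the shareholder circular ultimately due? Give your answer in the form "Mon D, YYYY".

1 month after Mar 25, 2020 falls in April 2020; the last day of that month is Apr 30, 2020.
Apr 30, 2020 falls on a Thursday, which is a business day, so no adjustment is needed.
With the 14-day extension, Apr 30, 2020 becomes May 14, 2020.
May 14, 2020 falls on a Thursday, which is a business day, so no adjustment is needed.
Final deadline: May 14, 2020.

May 14, 2020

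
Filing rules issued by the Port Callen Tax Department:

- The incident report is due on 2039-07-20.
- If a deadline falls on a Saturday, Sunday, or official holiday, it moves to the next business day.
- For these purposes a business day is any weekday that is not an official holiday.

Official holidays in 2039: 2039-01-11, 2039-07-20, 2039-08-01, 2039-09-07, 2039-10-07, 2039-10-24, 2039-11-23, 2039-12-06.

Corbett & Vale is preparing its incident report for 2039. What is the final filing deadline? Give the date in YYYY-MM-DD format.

2039-07-21

The statutory due date is 2039-07-20.
Because 2039-07-20 is a listed holiday, the deadline becomes 2039-07-21 (Thursday).
Deadline: 2039-07-21.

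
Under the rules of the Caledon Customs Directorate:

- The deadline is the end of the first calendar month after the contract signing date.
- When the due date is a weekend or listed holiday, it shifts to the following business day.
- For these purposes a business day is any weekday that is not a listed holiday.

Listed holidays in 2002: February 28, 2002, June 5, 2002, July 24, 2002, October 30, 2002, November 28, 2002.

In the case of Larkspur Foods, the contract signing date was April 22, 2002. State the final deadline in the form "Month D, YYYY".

1 month after April 22, 2002 falls in May 2002; the last day of that month is May 31, 2002.
Since May 31, 2002 is a Friday and not a holiday, the date is unchanged.
The final due date is May 31, 2002.

May 31, 2002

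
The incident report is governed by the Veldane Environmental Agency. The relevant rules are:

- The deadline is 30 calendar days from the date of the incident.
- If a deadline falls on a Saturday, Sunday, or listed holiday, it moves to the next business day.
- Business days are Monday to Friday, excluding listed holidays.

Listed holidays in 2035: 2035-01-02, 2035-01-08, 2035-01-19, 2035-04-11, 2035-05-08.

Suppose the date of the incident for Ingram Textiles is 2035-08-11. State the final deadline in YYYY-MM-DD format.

Adding 30 calendar days to 2035-08-11 gives 2035-09-10.
Since 2035-09-10 is a Monday and not a holiday, the date is unchanged.
Final deadline: 2035-09-10.

2035-09-10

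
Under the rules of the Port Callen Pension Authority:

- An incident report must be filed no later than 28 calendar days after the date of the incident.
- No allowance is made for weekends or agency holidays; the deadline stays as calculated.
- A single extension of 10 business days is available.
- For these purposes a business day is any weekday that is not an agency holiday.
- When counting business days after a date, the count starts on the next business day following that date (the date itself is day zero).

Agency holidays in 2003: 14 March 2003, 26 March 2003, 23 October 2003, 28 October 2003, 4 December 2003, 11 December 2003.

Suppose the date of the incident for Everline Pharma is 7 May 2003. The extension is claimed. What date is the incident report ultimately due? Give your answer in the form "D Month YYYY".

18 June 2003

From 7 May 2003, 28 calendar days later is 4 June 2003.
No adjustment is made for weekends or holidays, so 4 June 2003 stands.
Counting 10 further business days from 4 June 2003 reaches 18 June 2003.
No adjustment is made for weekends or holidays, so 18 June 2003 stands.
The final due date is 18 June 2003.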